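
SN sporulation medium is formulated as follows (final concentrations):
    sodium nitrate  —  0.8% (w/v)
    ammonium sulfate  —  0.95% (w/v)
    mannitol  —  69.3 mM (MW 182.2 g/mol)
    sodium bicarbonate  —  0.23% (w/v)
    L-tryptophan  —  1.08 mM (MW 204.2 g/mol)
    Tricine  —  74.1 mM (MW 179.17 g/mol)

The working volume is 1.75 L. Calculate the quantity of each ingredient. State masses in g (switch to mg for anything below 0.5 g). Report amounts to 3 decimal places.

sodium nitrate 14.000 g; ammonium sulfate 16.625 g; mannitol 22.096 g; sodium bicarbonate 4.025 g; L-tryptophan 385.938 mg; Tricine 23.234 g

Working volume: 1.75 L.
sodium nitrate: 0.8 g per 100 mL × 1750 mL ÷ 100 = 14.000 g
ammonium sulfate: 0.95% w/v = 9.5 g/L → 9.5 × 1.75 L = 16.625 g
mannitol: 69.3 mmol/L × 182.2 g/mol × 1.75 L ÷ 1000 = 22.096 g
sodium bicarbonate: 0.23 g per 100 mL × 1750 mL ÷ 100 = 4.025 g
L-tryptophan: 1.08 mmol/L × 204.2 mg/mmol × 1.75 L = 385.938 mg
Tricine: 74.1 mmol/L × 179.17 g/mol × 1.75 L ÷ 1000 = 23.234 g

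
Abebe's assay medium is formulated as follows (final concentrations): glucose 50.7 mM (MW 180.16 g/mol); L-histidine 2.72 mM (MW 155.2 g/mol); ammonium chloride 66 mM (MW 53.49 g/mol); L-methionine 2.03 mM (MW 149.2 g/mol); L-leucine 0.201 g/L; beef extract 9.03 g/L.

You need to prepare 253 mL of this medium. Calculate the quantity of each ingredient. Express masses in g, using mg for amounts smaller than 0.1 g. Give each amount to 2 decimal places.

glucose 2.31 g; L-histidine 0.11 g; ammonium chloride 0.89 g; L-methionine 76.63 mg; L-leucine 50.85 mg; beef extract 2.28 g

Working volume: 253 mL = 0.253 L.
glucose: 50.7 mmol/L × 180.16 g/mol × 0.253 L ÷ 1000 = 2.31 g
L-histidine: 2.72 mmol/L × 155.2 g/mol × 0.253 L ÷ 1000 = 0.11 g
ammonium chloride: 66 mmol/L × 53.49 g/mol × 0.253 L ÷ 1000 = 0.89 g
L-methionine: 2.03 mmol/L × 149.2 mg/mmol × 0.253 L = 76.63 mg
L-leucine: 0.201 g/L × 0.253 L = 0.050853 g = 50.85 mg
beef extract: 9.03 g/L × 0.253 L = 2.28 g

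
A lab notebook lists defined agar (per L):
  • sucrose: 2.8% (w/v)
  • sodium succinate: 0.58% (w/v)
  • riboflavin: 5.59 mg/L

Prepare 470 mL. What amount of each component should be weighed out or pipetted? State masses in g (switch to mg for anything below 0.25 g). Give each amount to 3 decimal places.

Scale factor relative to 1 L: 0.47.
sucrose: 2.8 g per 100 mL × 470 mL ÷ 100 = 13.160 g
sodium succinate: 0.58 g per 100 mL × 470 mL ÷ 100 = 2.726 g
riboflavin: 5.59 mg/L × 0.47 L = 2.627 mg

sucrose 13.160 g; sodium succinate 2.726 g; riboflavin 2.627 mg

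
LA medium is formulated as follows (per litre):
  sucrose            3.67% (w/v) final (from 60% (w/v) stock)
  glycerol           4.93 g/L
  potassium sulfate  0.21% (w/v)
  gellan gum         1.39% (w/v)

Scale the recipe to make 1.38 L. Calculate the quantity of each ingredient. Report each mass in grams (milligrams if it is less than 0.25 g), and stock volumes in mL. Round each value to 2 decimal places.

Working volume: 1.38 L.
sucrose: C1V1 = C2V2 → 3.67% ÷ 60% × 1380 mL = 84.41 mL
glycerol: 4.93 g/L × 1.38 L = 6.80 g
potassium sulfate: 0.21% w/v = 2.1 g/L → 2.1 × 1.38 L = 2.90 g
gellan gum: 1.39 g per 100 mL × 1380 mL ÷ 100 = 19.18 g

sucrose 84.41 mL; glycerol 6.80 g; potassium sulfate 2.90 g; gellan gum 19.18 g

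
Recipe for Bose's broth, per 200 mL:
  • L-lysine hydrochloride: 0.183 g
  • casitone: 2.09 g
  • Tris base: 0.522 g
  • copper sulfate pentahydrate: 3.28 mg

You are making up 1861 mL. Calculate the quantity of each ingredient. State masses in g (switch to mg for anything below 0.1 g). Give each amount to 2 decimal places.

Ratio of target to recipe volume: 1861 / 200 = 9.305.
L-lysine hydrochloride: 0.183 g × (1861 mL / 200 mL) = 1.70 g
casitone: 2.09 g × (1861 mL / 200 mL) = 19.45 g
Tris base: 0.522 g × (1861 mL / 200 mL) = 4.86 g
copper sulfate pentahydrate: 3.28 mg × (1861 mL / 200 mL) = 30.52 mg

L-lysine hydrochloride 1.70 g; casitone 19.45 g; Tris base 4.86 g; copper sulfate pentahydrate 30.52 mg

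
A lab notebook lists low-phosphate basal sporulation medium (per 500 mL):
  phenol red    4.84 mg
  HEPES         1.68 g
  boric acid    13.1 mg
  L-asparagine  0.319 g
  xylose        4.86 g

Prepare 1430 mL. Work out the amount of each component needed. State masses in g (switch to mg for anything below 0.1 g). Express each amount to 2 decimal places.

phenol red 13.84 mg; HEPES 4.80 g; boric acid 37.47 mg; L-asparagine 0.91 g; xylose 13.90 g

Scale factor = 1430 mL / 500 mL = 2.86.
phenol red: 4.84 mg × (1430 mL / 500 mL) = 13.84 mg
HEPES: 1.68 g × (1430 mL / 500 mL) = 4.80 g
boric acid: 13.1 mg × (1430 mL / 500 mL) = 37.47 mg
L-asparagine: 0.319 g × (1430 mL / 500 mL) = 0.91 g
xylose: 4.86 g × (1430 mL / 500 mL) = 13.90 g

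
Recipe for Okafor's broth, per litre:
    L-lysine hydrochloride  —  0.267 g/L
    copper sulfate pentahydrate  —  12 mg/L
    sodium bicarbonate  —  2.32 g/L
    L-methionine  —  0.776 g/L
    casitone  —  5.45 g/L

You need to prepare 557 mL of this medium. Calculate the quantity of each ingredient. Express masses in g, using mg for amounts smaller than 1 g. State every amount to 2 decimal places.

L-lysine hydrochloride 148.72 mg; copper sulfate pentahydrate 6.68 mg; sodium bicarbonate 1.29 g; L-methionine 432.23 mg; casitone 3.04 g

Scale factor relative to 1 L: 0.557.
L-lysine hydrochloride: 0.267 g/L × 0.557 L = 0.148719 g = 148.72 mg
copper sulfate pentahydrate: 12 mg/L × 0.557 L = 6.68 mg
sodium bicarbonate: 2.32 g/L × 0.557 L = 1.29 g
L-methionine: 0.776 g/L × 0.557 L = 0.432232 g = 432.23 mg
casitone: 5.45 g/L × 0.557 L = 3.04 g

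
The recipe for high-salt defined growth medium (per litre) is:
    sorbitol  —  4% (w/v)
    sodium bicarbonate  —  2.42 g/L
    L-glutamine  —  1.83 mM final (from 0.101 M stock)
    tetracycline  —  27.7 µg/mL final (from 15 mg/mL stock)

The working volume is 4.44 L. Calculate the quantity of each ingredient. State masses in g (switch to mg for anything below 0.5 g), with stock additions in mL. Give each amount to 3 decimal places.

sorbitol 177.600 g; sodium bicarbonate 10.745 g; L-glutamine 80.448 mL; tetracycline 8.199 mL

Scale factor relative to 1 L: 4.44.
sorbitol: 4 g per 100 mL × 4440 mL ÷ 100 = 177.600 g
sodium bicarbonate: 2.42 g/L × 4.44 L = 10.745 g
L-glutamine: C1V1 = C2V2 → 1.83 mM × 4440 mL ÷ 101 mM = 80.448 mL
tetracycline: dilute stock: 27.7 µg/mL × 4440 mL ÷ 15000 µg/mL = 8.199 mL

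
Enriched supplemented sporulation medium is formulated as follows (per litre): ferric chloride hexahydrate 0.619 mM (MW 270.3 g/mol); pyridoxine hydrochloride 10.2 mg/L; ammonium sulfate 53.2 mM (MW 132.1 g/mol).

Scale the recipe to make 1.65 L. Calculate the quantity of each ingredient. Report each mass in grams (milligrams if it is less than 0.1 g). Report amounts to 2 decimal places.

ferric chloride hexahydrate 0.28 g; pyridoxine hydrochloride 16.83 mg; ammonium sulfate 11.60 g

Working volume: 1.65 L.
ferric chloride hexahydrate: 0.619 mmol/L × 270.3 g/mol × 1.65 L ÷ 1000 = 0.28 g
pyridoxine hydrochloride: 10.2 mg/L × 1.65 L = 16.83 mg
ammonium sulfate: 53.2 mmol/L × 132.1 g/mol × 1.65 L ÷ 1000 = 11.60 g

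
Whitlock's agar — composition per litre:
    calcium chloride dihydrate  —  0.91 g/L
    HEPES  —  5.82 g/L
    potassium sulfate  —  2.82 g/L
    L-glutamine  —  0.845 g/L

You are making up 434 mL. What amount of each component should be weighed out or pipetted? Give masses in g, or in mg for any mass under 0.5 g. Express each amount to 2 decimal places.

calcium chloride dihydrate 394.94 mg; HEPES 2.53 g; potassium sulfate 1.22 g; L-glutamine 366.73 mg

Working volume: 434 mL = 0.434 L.
calcium chloride dihydrate: 0.91 g/L × 0.434 L = 0.39494 g = 394.94 mg
HEPES: 5.82 g/L × 0.434 L = 2.53 g
potassium sulfate: 2.82 g/L × 0.434 L = 1.22 g
L-glutamine: 0.845 g/L × 0.434 L = 0.36673 g = 366.73 mg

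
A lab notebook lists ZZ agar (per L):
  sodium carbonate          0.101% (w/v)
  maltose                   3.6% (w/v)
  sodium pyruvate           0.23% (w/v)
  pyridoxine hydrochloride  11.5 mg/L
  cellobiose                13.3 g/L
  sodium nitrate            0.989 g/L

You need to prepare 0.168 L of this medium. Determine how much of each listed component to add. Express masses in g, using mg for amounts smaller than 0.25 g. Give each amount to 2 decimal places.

sodium carbonate 169.68 mg; maltose 6.05 g; sodium pyruvate 0.39 g; pyridoxine hydrochloride 1.93 mg; cellobiose 2.23 g; sodium nitrate 166.15 mg

Scale factor relative to 1 L: 0.168.
sodium carbonate: 0.101% w/v = 1.01 g/L → 1.01 × 0.168 L = 0.16968 g = 169.68 mg
maltose: 3.6% w/v = 36 g/L → 36 × 0.168 L = 6.05 g
sodium pyruvate: 0.23 g per 100 mL × 168 mL ÷ 100 = 0.39 g
pyridoxine hydrochloride: 11.5 mg/L × 0.168 L = 1.93 mg
cellobiose: 13.3 g/L × 0.168 L = 2.23 g
sodium nitrate: 0.989 g/L × 0.168 L = 0.166152 g = 166.15 mg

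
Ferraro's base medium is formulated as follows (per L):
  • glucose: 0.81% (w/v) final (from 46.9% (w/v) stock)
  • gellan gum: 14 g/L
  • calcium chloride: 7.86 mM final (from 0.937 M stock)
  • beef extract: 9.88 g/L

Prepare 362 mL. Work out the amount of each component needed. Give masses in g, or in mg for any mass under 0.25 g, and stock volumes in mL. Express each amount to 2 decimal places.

Scale factor relative to 1 L: 0.362.
glucose: V = C2·V2/C1 = 0.81% ÷ 46.9% × 362 mL = 6.25 mL
gellan gum: 14 g/L × 0.362 L = 5.07 g
calcium chloride: dilute stock: 7.86 mM × 362 mL ÷ 937 mM = 3.04 mL
beef extract: 9.88 g/L × 0.362 L = 3.58 g

glucose 6.25 mL; gellan gum 5.07 g; calcium chloride 3.04 mL; beef extract 3.58 g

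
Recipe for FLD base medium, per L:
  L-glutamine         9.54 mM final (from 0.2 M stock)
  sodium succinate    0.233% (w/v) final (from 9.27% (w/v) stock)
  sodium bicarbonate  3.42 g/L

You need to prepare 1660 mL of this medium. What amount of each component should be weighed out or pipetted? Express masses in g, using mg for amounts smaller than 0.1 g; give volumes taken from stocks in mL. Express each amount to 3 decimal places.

L-glutamine 79.182 mL; sodium succinate 41.724 mL; sodium bicarbonate 5.677 g

Working volume: 1660 mL = 1.66 L.
L-glutamine: V = C2·V2/C1 = 9.54 mM × 1660 mL ÷ 200 mM = 79.182 mL
sodium succinate: C1V1 = C2V2 → 0.233% ÷ 9.27% × 1660 mL = 41.724 mL
sodium bicarbonate: 3.42 g/L × 1.66 L = 5.677 g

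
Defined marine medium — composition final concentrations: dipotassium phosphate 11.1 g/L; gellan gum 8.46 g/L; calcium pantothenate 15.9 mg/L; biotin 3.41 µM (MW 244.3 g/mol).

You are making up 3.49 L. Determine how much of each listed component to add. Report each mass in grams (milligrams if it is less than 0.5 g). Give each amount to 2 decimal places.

Working volume: 3.49 L.
dipotassium phosphate: 11.1 g/L × 3.49 L = 38.74 g
gellan gum: 8.46 g/L × 3.49 L = 29.53 g
calcium pantothenate: 15.9 mg/L × 3.49 L = 55.49 mg
biotin: 3.41 µmol/L × 244.3 g/mol × 3.49 L ÷ 1000 = 2.91 mg

dipotassium phosphate 38.74 g; gellan gum 29.53 g; calcium pantothenate 55.49 mg; biotin 2.91 mg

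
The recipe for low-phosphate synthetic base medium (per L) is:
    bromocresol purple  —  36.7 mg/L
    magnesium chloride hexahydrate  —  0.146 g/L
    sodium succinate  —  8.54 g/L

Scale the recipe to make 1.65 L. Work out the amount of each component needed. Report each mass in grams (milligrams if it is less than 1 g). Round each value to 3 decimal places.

Working volume: 1.65 L.
bromocresol purple: 36.7 mg/L × 1.65 L = 60.555 mg
magnesium chloride hexahydrate: 0.146 g/L × 1.65 L = 0.2409 g = 240.900 mg
sodium succinate: 8.54 g/L × 1.65 L = 14.091 g

bromocresol purple 60.555 mg; magnesium chloride hexahydrate 240.900 mg; sodium succinate 14.091 g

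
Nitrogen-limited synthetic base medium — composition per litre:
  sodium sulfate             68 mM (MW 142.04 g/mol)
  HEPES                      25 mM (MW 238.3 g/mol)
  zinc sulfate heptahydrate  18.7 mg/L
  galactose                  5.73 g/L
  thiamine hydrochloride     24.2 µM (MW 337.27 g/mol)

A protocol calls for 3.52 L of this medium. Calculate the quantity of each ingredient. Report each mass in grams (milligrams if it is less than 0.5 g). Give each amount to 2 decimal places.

Working volume: 3.52 L.
sodium sulfate: 68 mmol/L × 142.04 g/mol × 3.52 L ÷ 1000 = 34.00 g
HEPES: 25 mmol/L × 238.3 g/mol × 3.52 L ÷ 1000 = 20.97 g
zinc sulfate heptahydrate: 18.7 mg/L × 3.52 L = 65.82 mg
galactose: 5.73 g/L × 3.52 L = 20.17 g
thiamine hydrochloride: 24.2 µmol/L × 337.27 g/mol × 3.52 L ÷ 1000 = 28.73 mg

sodium sulfate 34.00 g; HEPES 20.97 g; zinc sulfate heptahydrate 65.82 mg; galactose 20.17 g; thiamine hydrochloride 28.73 mg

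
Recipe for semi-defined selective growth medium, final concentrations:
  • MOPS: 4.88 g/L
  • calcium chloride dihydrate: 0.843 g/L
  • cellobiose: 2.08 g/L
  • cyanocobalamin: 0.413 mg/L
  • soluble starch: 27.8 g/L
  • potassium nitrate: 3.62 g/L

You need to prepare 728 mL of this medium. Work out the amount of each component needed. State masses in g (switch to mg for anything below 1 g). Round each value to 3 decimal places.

Working volume: 728 mL = 0.728 L.
MOPS: 4.88 g/L × 0.728 L = 3.553 g
calcium chloride dihydrate: 0.843 g/L × 0.728 L = 0.613704 g = 613.704 mg
cellobiose: 2.08 g/L × 0.728 L = 1.514 g
cyanocobalamin: 0.413 mg/L × 0.728 L = 0.301 mg
soluble starch: 27.8 g/L × 0.728 L = 20.238 g
potassium nitrate: 3.62 g/L × 0.728 L = 2.635 g

MOPS 3.553 g; calcium chloride dihydrate 613.704 mg; cellobiose 1.514 g; cyanocobalamin 0.301 mg; soluble starch 20.238 g; potassium nitrate 2.635 g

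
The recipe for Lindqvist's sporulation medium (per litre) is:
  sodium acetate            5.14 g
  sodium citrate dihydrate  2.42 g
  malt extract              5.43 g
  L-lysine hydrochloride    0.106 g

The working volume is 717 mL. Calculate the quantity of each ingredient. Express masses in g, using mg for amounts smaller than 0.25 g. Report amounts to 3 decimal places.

sodium acetate 3.685 g; sodium citrate dihydrate 1.735 g; malt extract 3.893 g; L-lysine hydrochloride 76.002 mg

Ratio of target to recipe volume: 717 / 1000 = 0.717.
sodium acetate: 5.14 g × (717 mL / 1000 mL) = 3.685 g
sodium citrate dihydrate: 2.42 g × (717 mL / 1000 mL) = 1.735 g
malt extract: 5.43 g × (717 mL / 1000 mL) = 3.893 g
L-lysine hydrochloride: 0.106 g × (717 mL / 1000 mL) = 0.076002 g = 76.002 mg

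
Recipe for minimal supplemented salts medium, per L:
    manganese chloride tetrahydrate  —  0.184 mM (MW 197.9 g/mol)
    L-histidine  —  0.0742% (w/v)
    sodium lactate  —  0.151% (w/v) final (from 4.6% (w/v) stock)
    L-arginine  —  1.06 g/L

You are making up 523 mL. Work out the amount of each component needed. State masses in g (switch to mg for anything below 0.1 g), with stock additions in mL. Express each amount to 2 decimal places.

manganese chloride tetrahydrate 19.04 mg; L-histidine 0.39 g; sodium lactate 17.17 mL; L-arginine 0.55 g

Working volume: 523 mL = 0.523 L.
manganese chloride tetrahydrate: 0.184 mmol/L × 197.9 mg/mmol × 0.523 L = 19.04 mg
L-histidine: 0.0742 g per 100 mL × 523 mL ÷ 100 = 0.39 g
sodium lactate: dilute stock: 0.151% ÷ 4.6% × 523 mL = 17.17 mL
L-arginine: 1.06 g/L × 0.523 L = 0.55 g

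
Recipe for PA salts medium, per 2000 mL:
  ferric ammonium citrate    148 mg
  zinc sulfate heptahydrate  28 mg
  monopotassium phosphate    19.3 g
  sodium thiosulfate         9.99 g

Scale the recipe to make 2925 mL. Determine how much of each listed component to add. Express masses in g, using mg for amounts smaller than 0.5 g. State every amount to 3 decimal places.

Ratio of target to recipe volume: 2925 / 2000 = 1.4625.
ferric ammonium citrate: 148 mg × (2925 mL / 2000 mL) = 216.450 mg
zinc sulfate heptahydrate: 28 mg × (2925 mL / 2000 mL) = 40.950 mg
monopotassium phosphate: 19.3 g × (2925 mL / 2000 mL) = 28.226 g
sodium thiosulfate: 9.99 g × (2925 mL / 2000 mL) = 14.610 g

ferric ammonium citrate 216.450 mg; zinc sulfate heptahydrate 40.950 mg; monopotassium phosphate 28.226 g; sodium thiosulfate 14.610 g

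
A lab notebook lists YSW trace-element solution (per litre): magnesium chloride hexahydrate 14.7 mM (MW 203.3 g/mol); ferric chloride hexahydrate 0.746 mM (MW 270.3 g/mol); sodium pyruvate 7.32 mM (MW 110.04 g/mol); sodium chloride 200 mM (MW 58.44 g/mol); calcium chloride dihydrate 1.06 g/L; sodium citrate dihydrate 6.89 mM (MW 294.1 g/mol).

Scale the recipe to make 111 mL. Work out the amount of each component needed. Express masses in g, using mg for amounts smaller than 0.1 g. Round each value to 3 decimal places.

magnesium chloride hexahydrate 0.332 g; ferric chloride hexahydrate 22.382 mg; sodium pyruvate 89.410 mg; sodium chloride 1.297 g; calcium chloride dihydrate 0.118 g; sodium citrate dihydrate 0.225 g

Working volume: 111 mL = 0.111 L.
magnesium chloride hexahydrate: 14.7 mmol/L × 203.3 g/mol × 0.111 L ÷ 1000 = 0.332 g
ferric chloride hexahydrate: 0.746 mmol/L × 270.3 mg/mmol × 0.111 L = 22.382 mg
sodium pyruvate: 7.32 mmol/L × 110.04 mg/mmol × 0.111 L = 89.410 mg
sodium chloride: 200 mmol/L × 58.44 g/mol × 0.111 L ÷ 1000 = 1.297 g
calcium chloride dihydrate: 1.06 g/L × 0.111 L = 0.118 g
sodium citrate dihydrate: 6.89 mmol/L × 294.1 g/mol × 0.111 L ÷ 1000 = 0.225 g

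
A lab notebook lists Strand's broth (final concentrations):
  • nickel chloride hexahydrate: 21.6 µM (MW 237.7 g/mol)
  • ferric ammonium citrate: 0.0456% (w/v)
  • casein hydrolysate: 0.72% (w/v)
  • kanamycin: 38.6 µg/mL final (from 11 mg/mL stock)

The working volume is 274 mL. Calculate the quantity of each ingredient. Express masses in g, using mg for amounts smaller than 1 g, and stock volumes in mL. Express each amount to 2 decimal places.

Working volume: 274 mL = 0.274 L.
nickel chloride hexahydrate: 21.6 µmol/L × 237.7 g/mol × 0.274 L ÷ 1000 = 1.41 mg
ferric ammonium citrate: 0.0456% w/v = 0.456 g/L → 0.456 × 0.274 L = 0.124944 g = 124.94 mg
casein hydrolysate: 0.72% w/v = 7.2 g/L → 7.2 × 0.274 L = 1.97 g
kanamycin: dilute stock: 38.6 µg/mL × 274 mL ÷ 11000 µg/mL = 0.96 mL

nickel chloride hexahydrate 1.41 mg; ferric ammonium citrate 124.94 mg; casein hydrolysate 1.97 g; kanamycin 0.96 mL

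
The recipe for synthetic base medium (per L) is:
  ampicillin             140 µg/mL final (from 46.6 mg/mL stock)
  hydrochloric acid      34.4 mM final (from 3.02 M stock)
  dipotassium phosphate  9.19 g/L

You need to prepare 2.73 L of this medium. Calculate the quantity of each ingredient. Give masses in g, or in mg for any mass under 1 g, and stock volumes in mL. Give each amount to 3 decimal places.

ampicillin 8.202 mL; hydrochloric acid 31.097 mL; dipotassium phosphate 25.089 g

Scale factor relative to 1 L: 2.73.
ampicillin: V = C2·V2/C1 = 140 µg/mL × 2730 mL ÷ 46600 µg/mL = 8.202 mL
hydrochloric acid: dilute stock: 34.4 mM × 2730 mL ÷ 3020 mM = 31.097 mL
dipotassium phosphate: 9.19 g/L × 2.73 L = 25.089 g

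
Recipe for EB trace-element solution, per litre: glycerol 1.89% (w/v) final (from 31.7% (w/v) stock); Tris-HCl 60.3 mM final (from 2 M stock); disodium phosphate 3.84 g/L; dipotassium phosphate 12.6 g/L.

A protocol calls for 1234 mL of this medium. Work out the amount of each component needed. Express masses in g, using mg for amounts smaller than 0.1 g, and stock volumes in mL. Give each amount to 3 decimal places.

Target volume = 1234 mL = 1.234 L.
glycerol: C1V1 = C2V2 → 1.89% ÷ 31.7% × 1234 mL = 73.573 mL
Tris-HCl: C1V1 = C2V2 → 60.3 mM × 1234 mL ÷ 2000 mM = 37.205 mL
disodium phosphate: 3.84 g/L × 1.234 L = 4.739 g
dipotassium phosphate: 12.6 g/L × 1.234 L = 15.548 g

glycerol 73.573 mL; Tris-HCl 37.205 mL; disodium phosphate 4.739 g; dipotassium phosphate 15.548 g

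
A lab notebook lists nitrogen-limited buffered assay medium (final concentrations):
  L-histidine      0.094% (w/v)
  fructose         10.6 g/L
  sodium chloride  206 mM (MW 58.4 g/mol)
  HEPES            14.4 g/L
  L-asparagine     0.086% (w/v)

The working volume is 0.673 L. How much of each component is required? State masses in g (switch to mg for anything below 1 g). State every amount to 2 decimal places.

L-histidine 632.62 mg; fructose 7.13 g; sodium chloride 8.10 g; HEPES 9.69 g; L-asparagine 578.78 mg

Scale factor relative to 1 L: 0.673.
L-histidine: 0.094% w/v = 0.94 g/L → 0.94 × 0.673 L = 0.63262 g = 632.62 mg
fructose: 10.6 g/L × 0.673 L = 7.13 g
sodium chloride: 206 mmol/L × 58.4 g/mol × 0.673 L ÷ 1000 = 8.10 g
HEPES: 14.4 g/L × 0.673 L = 9.69 g
L-asparagine: 0.086% w/v = 0.86 g/L → 0.86 × 0.673 L = 0.57878 g = 578.78 mg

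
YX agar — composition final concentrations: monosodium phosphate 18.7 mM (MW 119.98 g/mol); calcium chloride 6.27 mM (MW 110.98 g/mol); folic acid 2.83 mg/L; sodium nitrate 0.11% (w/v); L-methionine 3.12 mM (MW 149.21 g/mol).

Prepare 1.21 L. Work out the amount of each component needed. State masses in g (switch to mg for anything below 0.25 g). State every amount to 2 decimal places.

monosodium phosphate 2.71 g; calcium chloride 0.84 g; folic acid 3.42 mg; sodium nitrate 1.33 g; L-methionine 0.56 g

Scale factor relative to 1 L: 1.21.
monosodium phosphate: 18.7 mmol/L × 119.98 g/mol × 1.21 L ÷ 1000 = 2.71 g
calcium chloride: 6.27 mmol/L × 110.98 g/mol × 1.21 L ÷ 1000 = 0.84 g
folic acid: 2.83 mg/L × 1.21 L = 3.42 mg
sodium nitrate: 0.11 g per 100 mL × 1210 mL ÷ 100 = 1.33 g
L-methionine: 3.12 mmol/L × 149.21 g/mol × 1.21 L ÷ 1000 = 0.56 g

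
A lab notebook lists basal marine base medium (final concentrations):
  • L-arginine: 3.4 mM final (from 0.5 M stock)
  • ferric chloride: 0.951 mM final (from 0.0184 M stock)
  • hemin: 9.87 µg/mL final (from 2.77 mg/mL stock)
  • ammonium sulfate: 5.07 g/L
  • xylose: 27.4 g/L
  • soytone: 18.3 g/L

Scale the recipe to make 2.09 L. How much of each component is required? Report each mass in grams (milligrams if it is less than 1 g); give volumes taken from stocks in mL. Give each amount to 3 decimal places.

Scale factor relative to 1 L: 2.09.
L-arginine: dilute stock: 3.4 mM × 2090 mL ÷ 500 mM = 14.212 mL
ferric chloride: dilute stock: 0.951 mM × 2090 mL ÷ 18.4 mM = 108.021 mL
hemin: V = C2·V2/C1 = 9.87 µg/mL × 2090 mL ÷ 2770 µg/mL = 7.447 mL
ammonium sulfate: 5.07 g/L × 2.09 L = 10.596 g
xylose: 27.4 g/L × 2.09 L = 57.266 g
soytone: 18.3 g/L × 2.09 L = 38.247 g

L-arginine 14.212 mL; ferric chloride 108.021 mL; hemin 7.447 mL; ammonium sulfate 10.596 g; xylose 57.266 g; soytone 38.247 g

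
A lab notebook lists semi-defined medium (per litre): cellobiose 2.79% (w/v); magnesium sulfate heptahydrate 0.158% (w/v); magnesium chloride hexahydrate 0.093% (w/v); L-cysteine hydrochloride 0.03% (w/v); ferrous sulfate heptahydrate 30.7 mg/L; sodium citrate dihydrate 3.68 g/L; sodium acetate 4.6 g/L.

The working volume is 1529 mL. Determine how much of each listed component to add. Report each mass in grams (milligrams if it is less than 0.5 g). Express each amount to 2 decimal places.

Scale factor relative to 1 L: 1.529.
cellobiose: 2.79 g per 100 mL × 1529 mL ÷ 100 = 42.66 g
magnesium sulfate heptahydrate: 0.158 g per 100 mL × 1529 mL ÷ 100 = 2.42 g
magnesium chloride hexahydrate: 0.093% w/v = 0.93 g/L → 0.93 × 1.529 L = 1.42 g
L-cysteine hydrochloride: 0.03 g per 100 mL × 1529 mL ÷ 100 = 0.4587 g = 458.70 mg
ferrous sulfate heptahydrate: 30.7 mg/L × 1.529 L = 46.94 mg
sodium citrate dihydrate: 3.68 g/L × 1.529 L = 5.63 g
sodium acetate: 4.6 g/L × 1.529 L = 7.03 g

cellobiose 42.66 g; magnesium sulfate heptahydrate 2.42 g; magnesium chloride hexahydrate 1.42 g; L-cysteine hydrochloride 458.70 mg; ferrous sulfate heptahydrate 46.94 mg; sodium citrate dihydrate 5.63 g; sodium acetate 7.03 g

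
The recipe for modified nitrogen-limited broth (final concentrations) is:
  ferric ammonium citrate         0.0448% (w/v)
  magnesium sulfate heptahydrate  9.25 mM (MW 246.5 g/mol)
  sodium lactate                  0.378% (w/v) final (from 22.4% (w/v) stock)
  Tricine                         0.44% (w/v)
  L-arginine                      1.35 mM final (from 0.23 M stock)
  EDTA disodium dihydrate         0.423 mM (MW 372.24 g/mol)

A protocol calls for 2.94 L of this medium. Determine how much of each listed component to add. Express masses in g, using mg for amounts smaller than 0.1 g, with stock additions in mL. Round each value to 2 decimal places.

Working volume: 2.94 L.
ferric ammonium citrate: 0.0448 g per 100 mL × 2940 mL ÷ 100 = 1.32 g
magnesium sulfate heptahydrate: 9.25 mmol/L × 246.5 g/mol × 2.94 L ÷ 1000 = 6.70 g
sodium lactate: dilute stock: 0.378% ÷ 22.4% × 2940 mL = 49.61 mL
Tricine: 0.44 g per 100 mL × 2940 mL ÷ 100 = 12.94 g
L-arginine: V = C2·V2/C1 = 1.35 mM × 2940 mL ÷ 230 mM = 17.26 mL
EDTA disodium dihydrate: 0.423 mmol/L × 372.24 g/mol × 2.94 L ÷ 1000 = 0.46 g

ferric ammonium citrate 1.32 g; magnesium sulfate heptahydrate 6.70 g; sodium lactate 49.61 mL; Tricine 12.94 g; L-arginine 17.26 mL; EDTA disodium dihydrate 0.46 g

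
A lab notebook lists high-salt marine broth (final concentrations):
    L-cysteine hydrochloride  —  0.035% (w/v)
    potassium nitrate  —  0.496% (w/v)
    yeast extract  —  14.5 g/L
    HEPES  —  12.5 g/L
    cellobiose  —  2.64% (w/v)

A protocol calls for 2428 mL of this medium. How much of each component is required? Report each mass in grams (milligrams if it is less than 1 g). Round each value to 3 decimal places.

Target volume = 2428 mL = 2.428 L.
L-cysteine hydrochloride: 0.035 g per 100 mL × 2428 mL ÷ 100 = 0.8498 g = 849.800 mg
potassium nitrate: 0.496 g per 100 mL × 2428 mL ÷ 100 = 12.043 g
yeast extract: 14.5 g/L × 2.428 L = 35.206 g
HEPES: 12.5 g/L × 2.428 L = 30.350 g
cellobiose: 2.64 g per 100 mL × 2428 mL ÷ 100 = 64.099 g

L-cysteine hydrochloride 849.800 mg; potassium nitrate 12.043 g; yeast extract 35.206 g; HEPES 30.350 g; cellobiose 64.099 g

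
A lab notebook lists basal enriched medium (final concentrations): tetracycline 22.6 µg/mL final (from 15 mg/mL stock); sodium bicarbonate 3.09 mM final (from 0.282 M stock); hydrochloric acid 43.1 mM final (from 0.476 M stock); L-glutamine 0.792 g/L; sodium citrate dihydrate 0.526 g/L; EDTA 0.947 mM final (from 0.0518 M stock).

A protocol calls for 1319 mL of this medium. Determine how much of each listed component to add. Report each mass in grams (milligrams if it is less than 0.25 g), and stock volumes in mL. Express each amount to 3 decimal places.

tetracycline 1.987 mL; sodium bicarbonate 14.453 mL; hydrochloric acid 119.430 mL; L-glutamine 1.045 g; sodium citrate dihydrate 0.694 g; EDTA 24.114 mL

Scale factor relative to 1 L: 1.319.
tetracycline: dilute stock: 22.6 µg/mL × 1319 mL ÷ 15000 µg/mL = 1.987 mL
sodium bicarbonate: V = C2·V2/C1 = 3.09 mM × 1319 mL ÷ 282 mM = 14.453 mL
hydrochloric acid: dilute stock: 43.1 mM × 1319 mL ÷ 476 mM = 119.430 mL
L-glutamine: 0.792 g/L × 1.319 L = 1.045 g
sodium citrate dihydrate: 0.526 g/L × 1.319 L = 0.694 g
EDTA: C1V1 = C2V2 → 0.947 mM × 1319 mL ÷ 51.8 mM = 24.114 mL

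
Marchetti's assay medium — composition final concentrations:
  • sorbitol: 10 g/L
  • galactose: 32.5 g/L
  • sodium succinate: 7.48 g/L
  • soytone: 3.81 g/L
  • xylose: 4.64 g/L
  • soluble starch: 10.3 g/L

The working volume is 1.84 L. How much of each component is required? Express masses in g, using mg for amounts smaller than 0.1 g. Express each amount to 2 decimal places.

Scale factor relative to 1 L: 1.84.
sorbitol: 10 g/L × 1.84 L = 18.40 g
galactose: 32.5 g/L × 1.84 L = 59.80 g
sodium succinate: 7.48 g/L × 1.84 L = 13.76 g
soytone: 3.81 g/L × 1.84 L = 7.01 g
xylose: 4.64 g/L × 1.84 L = 8.54 g
soluble starch: 10.3 g/L × 1.84 L = 18.95 g

sorbitol 18.40 g; galactose 59.80 g; sodium succinate 13.76 g; soytone 7.01 g; xylose 8.54 g; soluble starch 18.95 g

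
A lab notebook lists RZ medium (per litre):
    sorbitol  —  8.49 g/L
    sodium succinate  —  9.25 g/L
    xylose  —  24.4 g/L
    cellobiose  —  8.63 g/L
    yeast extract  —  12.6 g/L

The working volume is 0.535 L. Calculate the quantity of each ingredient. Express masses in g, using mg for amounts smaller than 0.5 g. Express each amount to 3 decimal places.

Scale factor relative to 1 L: 0.535.
sorbitol: 8.49 g/L × 0.535 L = 4.542 g
sodium succinate: 9.25 g/L × 0.535 L = 4.949 g
xylose: 24.4 g/L × 0.535 L = 13.054 g
cellobiose: 8.63 g/L × 0.535 L = 4.617 g
yeast extract: 12.6 g/L × 0.535 L = 6.741 g

sorbitol 4.542 g; sodium succinate 4.949 g; xylose 13.054 g; cellobiose 4.617 g; yeast extract 6.741 g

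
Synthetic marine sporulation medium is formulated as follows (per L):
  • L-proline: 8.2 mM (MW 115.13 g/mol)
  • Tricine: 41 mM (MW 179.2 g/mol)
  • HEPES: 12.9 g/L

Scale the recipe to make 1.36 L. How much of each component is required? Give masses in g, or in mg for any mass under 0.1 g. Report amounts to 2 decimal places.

Scale factor relative to 1 L: 1.36.
L-proline: 8.2 mmol/L × 115.13 g/mol × 1.36 L ÷ 1000 = 1.28 g
Tricine: 41 mmol/L × 179.2 g/mol × 1.36 L ÷ 1000 = 9.99 g
HEPES: 12.9 g/L × 1.36 L = 17.54 g

L-proline 1.28 g; Tricine 9.99 g; HEPES 17.54 g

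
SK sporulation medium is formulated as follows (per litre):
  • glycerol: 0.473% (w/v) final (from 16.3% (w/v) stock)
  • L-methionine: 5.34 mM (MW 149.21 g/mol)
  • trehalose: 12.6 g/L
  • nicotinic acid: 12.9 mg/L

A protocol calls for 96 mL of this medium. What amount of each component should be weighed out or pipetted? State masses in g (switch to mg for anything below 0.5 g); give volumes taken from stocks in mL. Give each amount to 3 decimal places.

Target volume = 96 mL = 0.096 L.
glycerol: dilute stock: 0.473% ÷ 16.3% × 96 mL = 2.786 mL
L-methionine: 5.34 mmol/L × 149.21 mg/mmol × 0.096 L = 76.491 mg
trehalose: 12.6 g/L × 0.096 L = 1.210 g
nicotinic acid: 12.9 mg/L × 0.096 L = 1.238 mg

glycerol 2.786 mL; L-methionine 76.491 mg; trehalose 1.210 g; nicotinic acid 1.238 mg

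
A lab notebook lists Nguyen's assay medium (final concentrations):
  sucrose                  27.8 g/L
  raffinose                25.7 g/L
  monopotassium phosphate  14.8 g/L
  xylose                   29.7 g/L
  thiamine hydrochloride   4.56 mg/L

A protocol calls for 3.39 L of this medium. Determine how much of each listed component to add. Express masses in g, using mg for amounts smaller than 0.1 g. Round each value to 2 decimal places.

Working volume: 3.39 L.
sucrose: 27.8 g/L × 3.39 L = 94.24 g
raffinose: 25.7 g/L × 3.39 L = 87.12 g
monopotassium phosphate: 14.8 g/L × 3.39 L = 50.17 g
xylose: 29.7 g/L × 3.39 L = 100.68 g
thiamine hydrochloride: 4.56 mg/L × 3.39 L = 15.46 mg

sucrose 94.24 g; raffinose 87.12 g; monopotassium phosphate 50.17 g; xylose 100.68 g; thiamine hydrochloride 15.46 mg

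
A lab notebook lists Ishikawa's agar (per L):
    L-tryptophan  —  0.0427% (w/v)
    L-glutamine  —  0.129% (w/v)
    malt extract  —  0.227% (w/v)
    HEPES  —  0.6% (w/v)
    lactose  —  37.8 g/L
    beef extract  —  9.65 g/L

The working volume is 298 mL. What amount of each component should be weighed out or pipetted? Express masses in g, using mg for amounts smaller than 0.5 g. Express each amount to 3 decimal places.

L-tryptophan 127.246 mg; L-glutamine 384.420 mg; malt extract 0.676 g; HEPES 1.788 g; lactose 11.264 g; beef extract 2.876 g

Target volume = 298 mL = 0.298 L.
L-tryptophan: 0.0427 g per 100 mL × 298 mL ÷ 100 = 0.127246 g = 127.246 mg
L-glutamine: 0.129 g per 100 mL × 298 mL ÷ 100 = 0.38442 g = 384.420 mg
malt extract: 0.227% w/v = 2.27 g/L → 2.27 × 0.298 L = 0.676 g
HEPES: 0.6% w/v = 6 g/L → 6 × 0.298 L = 1.788 g
lactose: 37.8 g/L × 0.298 L = 11.264 g
beef extract: 9.65 g/L × 0.298 L = 2.876 g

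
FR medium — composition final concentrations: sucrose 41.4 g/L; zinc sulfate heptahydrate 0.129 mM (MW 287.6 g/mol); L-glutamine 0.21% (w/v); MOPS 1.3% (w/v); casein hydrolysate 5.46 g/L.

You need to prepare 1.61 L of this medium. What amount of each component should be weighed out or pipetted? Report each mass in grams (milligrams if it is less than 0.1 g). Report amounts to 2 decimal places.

Working volume: 1.61 L.
sucrose: 41.4 g/L × 1.61 L = 66.65 g
zinc sulfate heptahydrate: 0.129 mmol/L × 287.6 mg/mmol × 1.61 L = 59.73 mg
L-glutamine: 0.21% w/v = 2.1 g/L → 2.1 × 1.61 L = 3.38 g
MOPS: 1.3 g per 100 mL × 1610 mL ÷ 100 = 20.93 g
casein hydrolysate: 5.46 g/L × 1.61 L = 8.79 g

sucrose 66.65 g; zinc sulfate heptahydrate 59.73 mg; L-glutamine 3.38 g; MOPS 20.93 g; casein hydrolysate 8.79 g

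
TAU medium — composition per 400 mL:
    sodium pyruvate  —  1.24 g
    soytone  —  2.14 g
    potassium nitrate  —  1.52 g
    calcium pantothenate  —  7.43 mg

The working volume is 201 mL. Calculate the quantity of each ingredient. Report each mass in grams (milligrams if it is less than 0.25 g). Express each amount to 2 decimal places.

Scale factor = 201 mL / 400 mL = 0.5025.
sodium pyruvate: 1.24 g × (201 mL / 400 mL) = 0.62 g
soytone: 2.14 g × (201 mL / 400 mL) = 1.08 g
potassium nitrate: 1.52 g × (201 mL / 400 mL) = 0.76 g
calcium pantothenate: 7.43 mg × (201 mL / 400 mL) = 3.73 mg

sodium pyruvate 0.62 g; soytone 1.08 g; potassium nitrate 0.76 g; calcium pantothenate 3.73 mg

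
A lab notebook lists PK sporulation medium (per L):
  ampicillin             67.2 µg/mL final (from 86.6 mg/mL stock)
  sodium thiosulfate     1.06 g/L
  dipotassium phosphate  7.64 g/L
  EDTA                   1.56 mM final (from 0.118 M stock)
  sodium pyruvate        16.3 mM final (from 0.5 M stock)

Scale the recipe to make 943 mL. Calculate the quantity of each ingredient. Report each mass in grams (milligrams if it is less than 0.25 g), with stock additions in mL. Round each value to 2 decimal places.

ampicillin 0.73 mL; sodium thiosulfate 1.00 g; dipotassium phosphate 7.20 g; EDTA 12.47 mL; sodium pyruvate 30.74 mL

Working volume: 943 mL = 0.943 L.
ampicillin: V = C2·V2/C1 = 67.2 µg/mL × 943 mL ÷ 86600 µg/mL = 0.73 mL
sodium thiosulfate: 1.06 g/L × 0.943 L = 1.00 g
dipotassium phosphate: 7.64 g/L × 0.943 L = 7.20 g
EDTA: V = C2·V2/C1 = 1.56 mM × 943 mL ÷ 118 mM = 12.47 mL
sodium pyruvate: dilute stock: 16.3 mM × 943 mL ÷ 500 mM = 30.74 mL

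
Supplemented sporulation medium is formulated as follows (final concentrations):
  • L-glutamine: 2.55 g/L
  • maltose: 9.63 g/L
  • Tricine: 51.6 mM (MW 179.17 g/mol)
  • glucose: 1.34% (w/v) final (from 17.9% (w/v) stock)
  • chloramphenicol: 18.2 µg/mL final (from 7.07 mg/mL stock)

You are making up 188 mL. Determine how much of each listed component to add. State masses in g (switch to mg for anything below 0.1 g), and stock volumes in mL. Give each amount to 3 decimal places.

L-glutamine 0.479 g; maltose 1.810 g; Tricine 1.738 g; glucose 14.074 mL; chloramphenicol 0.484 mL

Target volume = 188 mL = 0.188 L.
L-glutamine: 2.55 g/L × 0.188 L = 0.479 g
maltose: 9.63 g/L × 0.188 L = 1.810 g
Tricine: 51.6 mmol/L × 179.17 g/mol × 0.188 L ÷ 1000 = 1.738 g
glucose: dilute stock: 1.34% ÷ 17.9% × 188 mL = 14.074 mL
chloramphenicol: dilute stock: 18.2 µg/mL × 188 mL ÷ 7070 µg/mL = 0.484 mL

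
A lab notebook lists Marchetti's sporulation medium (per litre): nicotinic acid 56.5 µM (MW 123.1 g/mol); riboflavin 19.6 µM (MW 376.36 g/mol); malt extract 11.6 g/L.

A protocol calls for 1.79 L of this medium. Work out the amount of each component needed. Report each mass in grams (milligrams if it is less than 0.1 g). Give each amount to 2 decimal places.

nicotinic acid 12.45 mg; riboflavin 13.20 mg; malt extract 20.76 g

Working volume: 1.79 L.
nicotinic acid: 56.5 µmol/L × 123.1 g/mol × 1.79 L ÷ 1000 = 12.45 mg
riboflavin: 19.6 µmol/L × 376.36 g/mol × 1.79 L ÷ 1000 = 13.20 mg
malt extract: 11.6 g/L × 1.79 L = 20.76 g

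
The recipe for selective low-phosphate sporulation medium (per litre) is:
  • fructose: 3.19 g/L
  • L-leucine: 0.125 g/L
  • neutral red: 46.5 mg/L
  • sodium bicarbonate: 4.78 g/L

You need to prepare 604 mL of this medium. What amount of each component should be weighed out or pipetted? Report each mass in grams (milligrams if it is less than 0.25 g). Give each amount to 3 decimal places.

fructose 1.927 g; L-leucine 75.500 mg; neutral red 28.086 mg; sodium bicarbonate 2.887 g

Target volume = 604 mL = 0.604 L.
fructose: 3.19 g/L × 0.604 L = 1.927 g
L-leucine: 0.125 g/L × 0.604 L = 0.0755 g = 75.500 mg
neutral red: 46.5 mg/L × 0.604 L = 28.086 mg
sodium bicarbonate: 4.78 g/L × 0.604 L = 2.887 g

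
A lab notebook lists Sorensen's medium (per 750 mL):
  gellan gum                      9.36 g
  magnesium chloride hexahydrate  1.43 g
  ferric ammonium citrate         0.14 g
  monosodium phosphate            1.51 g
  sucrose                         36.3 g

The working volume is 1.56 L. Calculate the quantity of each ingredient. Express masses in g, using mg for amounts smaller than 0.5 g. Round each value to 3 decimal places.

gellan gum 19.469 g; magnesium chloride hexahydrate 2.974 g; ferric ammonium citrate 291.200 mg; monosodium phosphate 3.141 g; sucrose 75.504 g

Ratio of target to recipe volume: 1560 / 750 = 2.08.
gellan gum: 9.36 g × (1560 mL / 750 mL) = 19.469 g
magnesium chloride hexahydrate: 1.43 g × (1560 mL / 750 mL) = 2.974 g
ferric ammonium citrate: 0.14 g × (1560 mL / 750 mL) = 0.2912 g = 291.200 mg
monosodium phosphate: 1.51 g × (1560 mL / 750 mL) = 3.141 g
sucrose: 36.3 g × (1560 mL / 750 mL) = 75.504 g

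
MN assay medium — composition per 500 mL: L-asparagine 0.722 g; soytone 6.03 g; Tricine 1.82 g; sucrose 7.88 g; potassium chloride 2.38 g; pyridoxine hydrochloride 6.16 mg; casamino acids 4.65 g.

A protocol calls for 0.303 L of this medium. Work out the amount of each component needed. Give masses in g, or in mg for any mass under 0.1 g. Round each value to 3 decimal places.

L-asparagine 0.438 g; soytone 3.654 g; Tricine 1.103 g; sucrose 4.775 g; potassium chloride 1.442 g; pyridoxine hydrochloride 3.733 mg; casamino acids 2.818 g

Scale factor = 303 mL / 500 mL = 0.606.
L-asparagine: 0.722 g × (303 mL / 500 mL) = 0.438 g
soytone: 6.03 g × (303 mL / 500 mL) = 3.654 g
Tricine: 1.82 g × (303 mL / 500 mL) = 1.103 g
sucrose: 7.88 g × (303 mL / 500 mL) = 4.775 g
potassium chloride: 2.38 g × (303 mL / 500 mL) = 1.442 g
pyridoxine hydrochloride: 6.16 mg × (303 mL / 500 mL) = 3.733 mg
casamino acids: 4.65 g × (303 mL / 500 mL) = 2.818 g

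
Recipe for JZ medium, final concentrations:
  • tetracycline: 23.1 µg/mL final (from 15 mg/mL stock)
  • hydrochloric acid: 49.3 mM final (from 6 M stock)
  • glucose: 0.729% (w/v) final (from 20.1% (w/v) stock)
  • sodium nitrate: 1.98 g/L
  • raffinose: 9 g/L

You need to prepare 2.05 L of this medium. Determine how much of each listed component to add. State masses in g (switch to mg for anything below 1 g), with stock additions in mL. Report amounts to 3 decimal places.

Scale factor relative to 1 L: 2.05.
tetracycline: C1V1 = C2V2 → 23.1 µg/mL × 2050 mL ÷ 15000 µg/mL = 3.157 mL
hydrochloric acid: C1V1 = C2V2 → 49.3 mM × 2050 mL ÷ 6000 mM = 16.844 mL
glucose: V = C2·V2/C1 = 0.729% ÷ 20.1% × 2050 mL = 74.351 mL
sodium nitrate: 1.98 g/L × 2.05 L = 4.059 g
raffinose: 9 g/L × 2.05 L = 18.450 g

tetracycline 3.157 mL; hydrochloric acid 16.844 mL; glucose 74.351 mL; sodium nitrate 4.059 g; raffinose 18.450 g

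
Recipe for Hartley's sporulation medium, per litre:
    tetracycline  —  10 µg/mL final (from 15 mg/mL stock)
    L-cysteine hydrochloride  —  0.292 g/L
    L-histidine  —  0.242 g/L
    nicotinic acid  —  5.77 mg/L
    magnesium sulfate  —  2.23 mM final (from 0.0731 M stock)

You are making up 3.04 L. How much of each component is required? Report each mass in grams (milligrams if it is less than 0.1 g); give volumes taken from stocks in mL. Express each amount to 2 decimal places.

tetracycline 2.03 mL; L-cysteine hydrochloride 0.89 g; L-histidine 0.74 g; nicotinic acid 17.54 mg; magnesium sulfate 92.74 mL

Scale factor relative to 1 L: 3.04.
tetracycline: C1V1 = C2V2 → 10 µg/mL × 3040 mL ÷ 15000 µg/mL = 2.03 mL
L-cysteine hydrochloride: 0.292 g/L × 3.04 L = 0.89 g
L-histidine: 0.242 g/L × 3.04 L = 0.74 g
nicotinic acid: 5.77 mg/L × 3.04 L = 17.54 mg
magnesium sulfate: C1V1 = C2V2 → 2.23 mM × 3040 mL ÷ 73.1 mM = 92.74 mL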